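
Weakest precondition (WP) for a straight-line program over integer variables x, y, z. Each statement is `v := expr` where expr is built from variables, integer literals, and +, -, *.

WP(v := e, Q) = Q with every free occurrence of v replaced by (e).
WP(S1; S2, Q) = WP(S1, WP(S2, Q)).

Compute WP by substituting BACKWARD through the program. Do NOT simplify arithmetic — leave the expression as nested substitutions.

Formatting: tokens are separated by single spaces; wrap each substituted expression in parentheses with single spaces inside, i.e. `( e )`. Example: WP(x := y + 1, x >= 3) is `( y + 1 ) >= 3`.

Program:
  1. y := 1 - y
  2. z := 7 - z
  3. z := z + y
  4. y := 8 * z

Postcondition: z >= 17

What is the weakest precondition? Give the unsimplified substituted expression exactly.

post: z >= 17
stmt 4: y := 8 * z  -- replace 0 occurrence(s) of y with (8 * z)
  => z >= 17
stmt 3: z := z + y  -- replace 1 occurrence(s) of z with (z + y)
  => ( z + y ) >= 17
stmt 2: z := 7 - z  -- replace 1 occurrence(s) of z with (7 - z)
  => ( ( 7 - z ) + y ) >= 17
stmt 1: y := 1 - y  -- replace 1 occurrence(s) of y with (1 - y)
  => ( ( 7 - z ) + ( 1 - y ) ) >= 17

Answer: ( ( 7 - z ) + ( 1 - y ) ) >= 17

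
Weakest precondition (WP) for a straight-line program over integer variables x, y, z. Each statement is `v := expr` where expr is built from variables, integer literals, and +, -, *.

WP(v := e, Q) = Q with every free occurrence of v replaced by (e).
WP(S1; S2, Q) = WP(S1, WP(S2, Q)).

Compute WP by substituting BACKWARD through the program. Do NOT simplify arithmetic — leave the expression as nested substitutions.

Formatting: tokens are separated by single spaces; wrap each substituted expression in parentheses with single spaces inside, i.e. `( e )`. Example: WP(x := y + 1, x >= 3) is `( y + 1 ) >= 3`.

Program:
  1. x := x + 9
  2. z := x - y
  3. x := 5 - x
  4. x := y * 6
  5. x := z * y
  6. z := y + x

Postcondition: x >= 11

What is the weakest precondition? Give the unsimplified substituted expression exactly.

Answer: ( ( ( x + 9 ) - y ) * y ) >= 11

Derivation:
post: x >= 11
stmt 6: z := y + x  -- replace 0 occurrence(s) of z with (y + x)
  => x >= 11
stmt 5: x := z * y  -- replace 1 occurrence(s) of x with (z * y)
  => ( z * y ) >= 11
stmt 4: x := y * 6  -- replace 0 occurrence(s) of x with (y * 6)
  => ( z * y ) >= 11
stmt 3: x := 5 - x  -- replace 0 occurrence(s) of x with (5 - x)
  => ( z * y ) >= 11
stmt 2: z := x - y  -- replace 1 occurrence(s) of z with (x - y)
  => ( ( x - y ) * y ) >= 11
stmt 1: x := x + 9  -- replace 1 occurrence(s) of x with (x + 9)
  => ( ( ( x + 9 ) - y ) * y ) >= 11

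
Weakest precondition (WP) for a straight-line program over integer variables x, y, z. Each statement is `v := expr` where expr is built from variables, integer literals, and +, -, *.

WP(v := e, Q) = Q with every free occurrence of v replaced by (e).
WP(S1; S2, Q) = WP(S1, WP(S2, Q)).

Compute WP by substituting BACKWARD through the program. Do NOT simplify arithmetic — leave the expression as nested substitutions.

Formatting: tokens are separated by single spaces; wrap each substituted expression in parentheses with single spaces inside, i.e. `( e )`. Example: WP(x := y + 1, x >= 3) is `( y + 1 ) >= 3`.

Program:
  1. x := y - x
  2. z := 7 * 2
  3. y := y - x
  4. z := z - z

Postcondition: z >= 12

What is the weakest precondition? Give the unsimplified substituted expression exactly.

post: z >= 12
stmt 4: z := z - z  -- replace 1 occurrence(s) of z with (z - z)
  => ( z - z ) >= 12
stmt 3: y := y - x  -- replace 0 occurrence(s) of y with (y - x)
  => ( z - z ) >= 12
stmt 2: z := 7 * 2  -- replace 2 occurrence(s) of z with (7 * 2)
  => ( ( 7 * 2 ) - ( 7 * 2 ) ) >= 12
stmt 1: x := y - x  -- replace 0 occurrence(s) of x with (y - x)
  => ( ( 7 * 2 ) - ( 7 * 2 ) ) >= 12

Answer: ( ( 7 * 2 ) - ( 7 * 2 ) ) >= 12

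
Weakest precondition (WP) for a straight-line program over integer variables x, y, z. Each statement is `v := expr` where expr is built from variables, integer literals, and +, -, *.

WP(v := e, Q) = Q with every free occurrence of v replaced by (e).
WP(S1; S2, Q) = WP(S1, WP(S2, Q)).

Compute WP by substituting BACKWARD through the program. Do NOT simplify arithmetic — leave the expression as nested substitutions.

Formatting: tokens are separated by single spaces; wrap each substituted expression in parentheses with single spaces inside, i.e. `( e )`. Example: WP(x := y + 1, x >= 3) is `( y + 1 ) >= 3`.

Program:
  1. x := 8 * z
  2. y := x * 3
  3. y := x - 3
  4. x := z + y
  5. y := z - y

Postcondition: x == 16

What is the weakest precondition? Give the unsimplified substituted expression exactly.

post: x == 16
stmt 5: y := z - y  -- replace 0 occurrence(s) of y with (z - y)
  => x == 16
stmt 4: x := z + y  -- replace 1 occurrence(s) of x with (z + y)
  => ( z + y ) == 16
stmt 3: y := x - 3  -- replace 1 occurrence(s) of y with (x - 3)
  => ( z + ( x - 3 ) ) == 16
stmt 2: y := x * 3  -- replace 0 occurrence(s) of y with (x * 3)
  => ( z + ( x - 3 ) ) == 16
stmt 1: x := 8 * z  -- replace 1 occurrence(s) of x with (8 * z)
  => ( z + ( ( 8 * z ) - 3 ) ) == 16

Answer: ( z + ( ( 8 * z ) - 3 ) ) == 16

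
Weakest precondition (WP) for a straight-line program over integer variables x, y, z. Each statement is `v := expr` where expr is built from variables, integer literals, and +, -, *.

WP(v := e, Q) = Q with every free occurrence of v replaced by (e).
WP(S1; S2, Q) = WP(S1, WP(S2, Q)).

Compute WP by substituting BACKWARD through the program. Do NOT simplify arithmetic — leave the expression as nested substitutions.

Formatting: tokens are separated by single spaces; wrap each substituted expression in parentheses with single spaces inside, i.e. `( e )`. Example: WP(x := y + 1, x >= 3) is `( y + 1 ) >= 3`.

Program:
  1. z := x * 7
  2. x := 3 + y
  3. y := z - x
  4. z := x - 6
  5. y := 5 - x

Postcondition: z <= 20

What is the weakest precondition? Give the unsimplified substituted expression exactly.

Answer: ( ( 3 + y ) - 6 ) <= 20

Derivation:
post: z <= 20
stmt 5: y := 5 - x  -- replace 0 occurrence(s) of y with (5 - x)
  => z <= 20
stmt 4: z := x - 6  -- replace 1 occurrence(s) of z with (x - 6)
  => ( x - 6 ) <= 20
stmt 3: y := z - x  -- replace 0 occurrence(s) of y with (z - x)
  => ( x - 6 ) <= 20
stmt 2: x := 3 + y  -- replace 1 occurrence(s) of x with (3 + y)
  => ( ( 3 + y ) - 6 ) <= 20
stmt 1: z := x * 7  -- replace 0 occurrence(s) of z with (x * 7)
  => ( ( 3 + y ) - 6 ) <= 20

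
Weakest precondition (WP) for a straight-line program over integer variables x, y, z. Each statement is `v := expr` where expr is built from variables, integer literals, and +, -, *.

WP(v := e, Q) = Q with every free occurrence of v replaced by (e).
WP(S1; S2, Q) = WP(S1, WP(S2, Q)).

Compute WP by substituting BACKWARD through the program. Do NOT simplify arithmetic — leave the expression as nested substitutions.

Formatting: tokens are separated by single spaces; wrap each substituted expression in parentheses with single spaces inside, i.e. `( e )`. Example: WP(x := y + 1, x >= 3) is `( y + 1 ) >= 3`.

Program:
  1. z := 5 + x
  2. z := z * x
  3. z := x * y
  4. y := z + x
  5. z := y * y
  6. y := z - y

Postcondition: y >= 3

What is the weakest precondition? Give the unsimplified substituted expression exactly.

Answer: ( ( ( ( x * y ) + x ) * ( ( x * y ) + x ) ) - ( ( x * y ) + x ) ) >= 3

Derivation:
post: y >= 3
stmt 6: y := z - y  -- replace 1 occurrence(s) of y with (z - y)
  => ( z - y ) >= 3
stmt 5: z := y * y  -- replace 1 occurrence(s) of z with (y * y)
  => ( ( y * y ) - y ) >= 3
stmt 4: y := z + x  -- replace 3 occurrence(s) of y with (z + x)
  => ( ( ( z + x ) * ( z + x ) ) - ( z + x ) ) >= 3
stmt 3: z := x * y  -- replace 3 occurrence(s) of z with (x * y)
  => ( ( ( ( x * y ) + x ) * ( ( x * y ) + x ) ) - ( ( x * y ) + x ) ) >= 3
stmt 2: z := z * x  -- replace 0 occurrence(s) of z with (z * x)
  => ( ( ( ( x * y ) + x ) * ( ( x * y ) + x ) ) - ( ( x * y ) + x ) ) >= 3
stmt 1: z := 5 + x  -- replace 0 occurrence(s) of z with (5 + x)
  => ( ( ( ( x * y ) + x ) * ( ( x * y ) + x ) ) - ( ( x * y ) + x ) ) >= 3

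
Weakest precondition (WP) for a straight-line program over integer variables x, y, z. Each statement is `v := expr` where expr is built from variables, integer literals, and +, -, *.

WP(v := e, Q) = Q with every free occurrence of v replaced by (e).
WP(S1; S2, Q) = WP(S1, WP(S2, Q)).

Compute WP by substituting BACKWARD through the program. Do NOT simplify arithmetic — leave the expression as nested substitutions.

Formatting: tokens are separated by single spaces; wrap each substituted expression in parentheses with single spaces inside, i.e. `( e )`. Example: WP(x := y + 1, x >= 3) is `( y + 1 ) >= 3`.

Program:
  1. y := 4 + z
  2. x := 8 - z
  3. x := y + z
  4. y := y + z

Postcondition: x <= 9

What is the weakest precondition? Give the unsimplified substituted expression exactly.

Answer: ( ( 4 + z ) + z ) <= 9

Derivation:
post: x <= 9
stmt 4: y := y + z  -- replace 0 occurrence(s) of y with (y + z)
  => x <= 9
stmt 3: x := y + z  -- replace 1 occurrence(s) of x with (y + z)
  => ( y + z ) <= 9
stmt 2: x := 8 - z  -- replace 0 occurrence(s) of x with (8 - z)
  => ( y + z ) <= 9
stmt 1: y := 4 + z  -- replace 1 occurrence(s) of y with (4 + z)
  => ( ( 4 + z ) + z ) <= 9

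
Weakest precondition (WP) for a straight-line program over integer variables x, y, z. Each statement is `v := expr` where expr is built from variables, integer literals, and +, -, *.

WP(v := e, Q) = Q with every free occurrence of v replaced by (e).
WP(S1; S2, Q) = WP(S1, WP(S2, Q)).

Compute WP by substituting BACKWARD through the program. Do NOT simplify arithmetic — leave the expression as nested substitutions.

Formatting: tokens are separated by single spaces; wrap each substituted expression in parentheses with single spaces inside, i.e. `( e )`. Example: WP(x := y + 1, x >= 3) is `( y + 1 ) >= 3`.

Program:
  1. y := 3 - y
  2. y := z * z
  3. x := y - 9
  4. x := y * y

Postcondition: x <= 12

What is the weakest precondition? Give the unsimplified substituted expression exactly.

Answer: ( ( z * z ) * ( z * z ) ) <= 12

Derivation:
post: x <= 12
stmt 4: x := y * y  -- replace 1 occurrence(s) of x with (y * y)
  => ( y * y ) <= 12
stmt 3: x := y - 9  -- replace 0 occurrence(s) of x with (y - 9)
  => ( y * y ) <= 12
stmt 2: y := z * z  -- replace 2 occurrence(s) of y with (z * z)
  => ( ( z * z ) * ( z * z ) ) <= 12
stmt 1: y := 3 - y  -- replace 0 occurrence(s) of y with (3 - y)
  => ( ( z * z ) * ( z * z ) ) <= 12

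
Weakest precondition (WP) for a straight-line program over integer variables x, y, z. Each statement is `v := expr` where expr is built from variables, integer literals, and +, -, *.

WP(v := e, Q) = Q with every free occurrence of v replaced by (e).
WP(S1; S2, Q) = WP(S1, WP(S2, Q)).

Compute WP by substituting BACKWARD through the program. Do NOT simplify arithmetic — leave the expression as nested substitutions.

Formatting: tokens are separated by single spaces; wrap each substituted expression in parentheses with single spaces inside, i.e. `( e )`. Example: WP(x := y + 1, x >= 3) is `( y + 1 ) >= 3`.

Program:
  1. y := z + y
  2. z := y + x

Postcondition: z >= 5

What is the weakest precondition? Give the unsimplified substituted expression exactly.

Answer: ( ( z + y ) + x ) >= 5

Derivation:
post: z >= 5
stmt 2: z := y + x  -- replace 1 occurrence(s) of z with (y + x)
  => ( y + x ) >= 5
stmt 1: y := z + y  -- replace 1 occurrence(s) of y with (z + y)
  => ( ( z + y ) + x ) >= 5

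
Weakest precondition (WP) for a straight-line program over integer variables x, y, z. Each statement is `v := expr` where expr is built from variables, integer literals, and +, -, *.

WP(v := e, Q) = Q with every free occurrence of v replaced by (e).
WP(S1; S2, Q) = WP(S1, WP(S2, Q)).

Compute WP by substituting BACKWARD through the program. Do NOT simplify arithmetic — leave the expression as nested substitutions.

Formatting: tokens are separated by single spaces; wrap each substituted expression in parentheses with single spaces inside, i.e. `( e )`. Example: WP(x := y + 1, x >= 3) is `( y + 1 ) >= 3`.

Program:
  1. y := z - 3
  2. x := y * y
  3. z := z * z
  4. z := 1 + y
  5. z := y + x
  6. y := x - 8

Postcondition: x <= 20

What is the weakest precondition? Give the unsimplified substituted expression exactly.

post: x <= 20
stmt 6: y := x - 8  -- replace 0 occurrence(s) of y with (x - 8)
  => x <= 20
stmt 5: z := y + x  -- replace 0 occurrence(s) of z with (y + x)
  => x <= 20
stmt 4: z := 1 + y  -- replace 0 occurrence(s) of z with (1 + y)
  => x <= 20
stmt 3: z := z * z  -- replace 0 occurrence(s) of z with (z * z)
  => x <= 20
stmt 2: x := y * y  -- replace 1 occurrence(s) of x with (y * y)
  => ( y * y ) <= 20
stmt 1: y := z - 3  -- replace 2 occurrence(s) of y with (z - 3)
  => ( ( z - 3 ) * ( z - 3 ) ) <= 20

Answer: ( ( z - 3 ) * ( z - 3 ) ) <= 20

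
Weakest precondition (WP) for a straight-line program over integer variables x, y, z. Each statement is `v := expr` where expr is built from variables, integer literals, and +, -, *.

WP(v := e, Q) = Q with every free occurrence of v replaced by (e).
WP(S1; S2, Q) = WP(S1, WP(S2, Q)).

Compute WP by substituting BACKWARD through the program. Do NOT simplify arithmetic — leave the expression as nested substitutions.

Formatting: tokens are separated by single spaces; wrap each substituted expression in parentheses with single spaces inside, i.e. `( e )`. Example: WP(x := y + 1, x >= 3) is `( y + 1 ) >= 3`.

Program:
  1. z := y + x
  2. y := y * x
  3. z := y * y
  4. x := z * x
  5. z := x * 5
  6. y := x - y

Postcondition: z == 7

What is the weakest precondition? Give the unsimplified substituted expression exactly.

Answer: ( ( ( ( y * x ) * ( y * x ) ) * x ) * 5 ) == 7

Derivation:
post: z == 7
stmt 6: y := x - y  -- replace 0 occurrence(s) of y with (x - y)
  => z == 7
stmt 5: z := x * 5  -- replace 1 occurrence(s) of z with (x * 5)
  => ( x * 5 ) == 7
stmt 4: x := z * x  -- replace 1 occurrence(s) of x with (z * x)
  => ( ( z * x ) * 5 ) == 7
stmt 3: z := y * y  -- replace 1 occurrence(s) of z with (y * y)
  => ( ( ( y * y ) * x ) * 5 ) == 7
stmt 2: y := y * x  -- replace 2 occurrence(s) of y with (y * x)
  => ( ( ( ( y * x ) * ( y * x ) ) * x ) * 5 ) == 7
stmt 1: z := y + x  -- replace 0 occurrence(s) of z with (y + x)
  => ( ( ( ( y * x ) * ( y * x ) ) * x ) * 5 ) == 7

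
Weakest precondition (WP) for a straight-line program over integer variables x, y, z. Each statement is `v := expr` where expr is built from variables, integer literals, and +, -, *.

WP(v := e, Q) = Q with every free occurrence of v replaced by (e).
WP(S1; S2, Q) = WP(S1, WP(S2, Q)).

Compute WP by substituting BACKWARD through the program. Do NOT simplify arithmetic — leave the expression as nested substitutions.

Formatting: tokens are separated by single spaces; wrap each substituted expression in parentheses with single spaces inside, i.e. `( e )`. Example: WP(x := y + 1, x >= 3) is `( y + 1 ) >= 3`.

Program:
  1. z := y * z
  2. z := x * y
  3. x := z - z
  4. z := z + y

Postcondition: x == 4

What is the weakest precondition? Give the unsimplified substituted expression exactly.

post: x == 4
stmt 4: z := z + y  -- replace 0 occurrence(s) of z with (z + y)
  => x == 4
stmt 3: x := z - z  -- replace 1 occurrence(s) of x with (z - z)
  => ( z - z ) == 4
stmt 2: z := x * y  -- replace 2 occurrence(s) of z with (x * y)
  => ( ( x * y ) - ( x * y ) ) == 4
stmt 1: z := y * z  -- replace 0 occurrence(s) of z with (y * z)
  => ( ( x * y ) - ( x * y ) ) == 4

Answer: ( ( x * y ) - ( x * y ) ) == 4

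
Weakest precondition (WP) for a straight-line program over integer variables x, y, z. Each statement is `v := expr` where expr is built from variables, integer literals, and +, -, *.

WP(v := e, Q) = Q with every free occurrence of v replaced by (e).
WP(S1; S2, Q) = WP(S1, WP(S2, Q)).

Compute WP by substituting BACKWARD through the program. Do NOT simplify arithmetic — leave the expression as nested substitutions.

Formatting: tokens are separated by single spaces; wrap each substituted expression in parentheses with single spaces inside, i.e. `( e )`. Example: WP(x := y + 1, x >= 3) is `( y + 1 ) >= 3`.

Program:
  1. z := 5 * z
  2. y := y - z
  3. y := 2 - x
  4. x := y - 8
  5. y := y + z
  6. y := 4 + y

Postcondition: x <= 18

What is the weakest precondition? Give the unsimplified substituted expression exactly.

post: x <= 18
stmt 6: y := 4 + y  -- replace 0 occurrence(s) of y with (4 + y)
  => x <= 18
stmt 5: y := y + z  -- replace 0 occurrence(s) of y with (y + z)
  => x <= 18
stmt 4: x := y - 8  -- replace 1 occurrence(s) of x with (y - 8)
  => ( y - 8 ) <= 18
stmt 3: y := 2 - x  -- replace 1 occurrence(s) of y with (2 - x)
  => ( ( 2 - x ) - 8 ) <= 18
stmt 2: y := y - z  -- replace 0 occurrence(s) of y with (y - z)
  => ( ( 2 - x ) - 8 ) <= 18
stmt 1: z := 5 * z  -- replace 0 occurrence(s) of z with (5 * z)
  => ( ( 2 - x ) - 8 ) <= 18

Answer: ( ( 2 - x ) - 8 ) <= 18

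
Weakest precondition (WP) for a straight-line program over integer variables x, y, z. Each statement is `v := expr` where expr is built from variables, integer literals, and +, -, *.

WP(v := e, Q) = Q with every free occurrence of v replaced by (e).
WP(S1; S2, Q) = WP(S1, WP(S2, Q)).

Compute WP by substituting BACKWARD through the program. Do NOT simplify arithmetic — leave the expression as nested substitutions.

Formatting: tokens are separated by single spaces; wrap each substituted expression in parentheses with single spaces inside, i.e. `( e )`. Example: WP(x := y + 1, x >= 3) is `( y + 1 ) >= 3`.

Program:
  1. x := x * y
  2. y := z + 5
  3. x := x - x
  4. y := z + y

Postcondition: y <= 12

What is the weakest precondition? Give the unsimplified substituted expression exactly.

Answer: ( z + ( z + 5 ) ) <= 12

Derivation:
post: y <= 12
stmt 4: y := z + y  -- replace 1 occurrence(s) of y with (z + y)
  => ( z + y ) <= 12
stmt 3: x := x - x  -- replace 0 occurrence(s) of x with (x - x)
  => ( z + y ) <= 12
stmt 2: y := z + 5  -- replace 1 occurrence(s) of y with (z + 5)
  => ( z + ( z + 5 ) ) <= 12
stmt 1: x := x * y  -- replace 0 occurrence(s) of x with (x * y)
  => ( z + ( z + 5 ) ) <= 12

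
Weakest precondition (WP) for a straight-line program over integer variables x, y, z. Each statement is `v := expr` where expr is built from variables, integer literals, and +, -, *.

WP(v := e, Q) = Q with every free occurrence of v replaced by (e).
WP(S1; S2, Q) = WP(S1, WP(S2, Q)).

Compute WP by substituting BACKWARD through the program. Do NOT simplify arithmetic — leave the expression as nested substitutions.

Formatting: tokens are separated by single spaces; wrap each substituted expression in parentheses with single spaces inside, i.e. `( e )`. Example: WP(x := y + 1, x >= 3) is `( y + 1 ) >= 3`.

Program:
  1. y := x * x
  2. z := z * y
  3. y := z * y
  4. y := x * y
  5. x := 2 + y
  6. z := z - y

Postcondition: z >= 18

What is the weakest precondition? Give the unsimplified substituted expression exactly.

Answer: ( ( z * ( x * x ) ) - ( x * ( ( z * ( x * x ) ) * ( x * x ) ) ) ) >= 18

Derivation:
post: z >= 18
stmt 6: z := z - y  -- replace 1 occurrence(s) of z with (z - y)
  => ( z - y ) >= 18
stmt 5: x := 2 + y  -- replace 0 occurrence(s) of x with (2 + y)
  => ( z - y ) >= 18
stmt 4: y := x * y  -- replace 1 occurrence(s) of y with (x * y)
  => ( z - ( x * y ) ) >= 18
stmt 3: y := z * y  -- replace 1 occurrence(s) of y with (z * y)
  => ( z - ( x * ( z * y ) ) ) >= 18
stmt 2: z := z * y  -- replace 2 occurrence(s) of z with (z * y)
  => ( ( z * y ) - ( x * ( ( z * y ) * y ) ) ) >= 18
stmt 1: y := x * x  -- replace 3 occurrence(s) of y with (x * x)
  => ( ( z * ( x * x ) ) - ( x * ( ( z * ( x * x ) ) * ( x * x ) ) ) ) >= 18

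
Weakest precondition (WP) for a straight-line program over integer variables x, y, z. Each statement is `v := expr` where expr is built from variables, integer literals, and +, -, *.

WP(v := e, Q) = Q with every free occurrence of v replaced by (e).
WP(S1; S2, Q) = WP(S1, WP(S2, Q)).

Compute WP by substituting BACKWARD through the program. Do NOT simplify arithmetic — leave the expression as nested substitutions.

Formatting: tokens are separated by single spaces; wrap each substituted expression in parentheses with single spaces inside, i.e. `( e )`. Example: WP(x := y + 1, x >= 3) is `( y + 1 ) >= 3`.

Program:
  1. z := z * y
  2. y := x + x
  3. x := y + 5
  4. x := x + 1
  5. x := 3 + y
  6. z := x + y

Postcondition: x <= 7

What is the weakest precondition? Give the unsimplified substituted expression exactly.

Answer: ( 3 + ( x + x ) ) <= 7

Derivation:
post: x <= 7
stmt 6: z := x + y  -- replace 0 occurrence(s) of z with (x + y)
  => x <= 7
stmt 5: x := 3 + y  -- replace 1 occurrence(s) of x with (3 + y)
  => ( 3 + y ) <= 7
stmt 4: x := x + 1  -- replace 0 occurrence(s) of x with (x + 1)
  => ( 3 + y ) <= 7
stmt 3: x := y + 5  -- replace 0 occurrence(s) of x with (y + 5)
  => ( 3 + y ) <= 7
stmt 2: y := x + x  -- replace 1 occurrence(s) of y with (x + x)
  => ( 3 + ( x + x ) ) <= 7
stmt 1: z := z * y  -- replace 0 occurrence(s) of z with (z * y)
  => ( 3 + ( x + x ) ) <= 7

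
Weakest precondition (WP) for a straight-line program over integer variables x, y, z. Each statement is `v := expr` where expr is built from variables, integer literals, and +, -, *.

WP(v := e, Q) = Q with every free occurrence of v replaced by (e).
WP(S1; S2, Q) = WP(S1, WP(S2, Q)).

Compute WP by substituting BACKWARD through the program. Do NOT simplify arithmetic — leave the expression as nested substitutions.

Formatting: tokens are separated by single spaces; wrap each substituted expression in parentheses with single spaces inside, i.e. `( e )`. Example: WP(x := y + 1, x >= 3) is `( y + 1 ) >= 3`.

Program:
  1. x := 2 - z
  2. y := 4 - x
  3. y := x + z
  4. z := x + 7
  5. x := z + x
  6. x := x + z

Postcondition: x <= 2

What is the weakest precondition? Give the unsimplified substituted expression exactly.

Answer: ( ( ( ( 2 - z ) + 7 ) + ( 2 - z ) ) + ( ( 2 - z ) + 7 ) ) <= 2

Derivation:
post: x <= 2
stmt 6: x := x + z  -- replace 1 occurrence(s) of x with (x + z)
  => ( x + z ) <= 2
stmt 5: x := z + x  -- replace 1 occurrence(s) of x with (z + x)
  => ( ( z + x ) + z ) <= 2
stmt 4: z := x + 7  -- replace 2 occurrence(s) of z with (x + 7)
  => ( ( ( x + 7 ) + x ) + ( x + 7 ) ) <= 2
stmt 3: y := x + z  -- replace 0 occurrence(s) of y with (x + z)
  => ( ( ( x + 7 ) + x ) + ( x + 7 ) ) <= 2
stmt 2: y := 4 - x  -- replace 0 occurrence(s) of y with (4 - x)
  => ( ( ( x + 7 ) + x ) + ( x + 7 ) ) <= 2
stmt 1: x := 2 - z  -- replace 3 occurrence(s) of x with (2 - z)
  => ( ( ( ( 2 - z ) + 7 ) + ( 2 - z ) ) + ( ( 2 - z ) + 7 ) ) <= 2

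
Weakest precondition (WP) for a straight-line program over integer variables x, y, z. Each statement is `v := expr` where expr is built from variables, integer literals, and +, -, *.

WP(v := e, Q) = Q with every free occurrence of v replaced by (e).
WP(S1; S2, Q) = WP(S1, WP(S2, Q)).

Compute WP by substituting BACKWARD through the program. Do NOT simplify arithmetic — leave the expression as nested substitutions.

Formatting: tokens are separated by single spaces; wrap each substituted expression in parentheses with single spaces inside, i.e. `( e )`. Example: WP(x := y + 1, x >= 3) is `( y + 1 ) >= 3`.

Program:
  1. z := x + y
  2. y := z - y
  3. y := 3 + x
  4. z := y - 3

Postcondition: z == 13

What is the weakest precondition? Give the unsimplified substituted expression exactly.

Answer: ( ( 3 + x ) - 3 ) == 13

Derivation:
post: z == 13
stmt 4: z := y - 3  -- replace 1 occurrence(s) of z with (y - 3)
  => ( y - 3 ) == 13
stmt 3: y := 3 + x  -- replace 1 occurrence(s) of y with (3 + x)
  => ( ( 3 + x ) - 3 ) == 13
stmt 2: y := z - y  -- replace 0 occurrence(s) of y with (z - y)
  => ( ( 3 + x ) - 3 ) == 13
stmt 1: z := x + y  -- replace 0 occurrence(s) of z with (x + y)
  => ( ( 3 + x ) - 3 ) == 13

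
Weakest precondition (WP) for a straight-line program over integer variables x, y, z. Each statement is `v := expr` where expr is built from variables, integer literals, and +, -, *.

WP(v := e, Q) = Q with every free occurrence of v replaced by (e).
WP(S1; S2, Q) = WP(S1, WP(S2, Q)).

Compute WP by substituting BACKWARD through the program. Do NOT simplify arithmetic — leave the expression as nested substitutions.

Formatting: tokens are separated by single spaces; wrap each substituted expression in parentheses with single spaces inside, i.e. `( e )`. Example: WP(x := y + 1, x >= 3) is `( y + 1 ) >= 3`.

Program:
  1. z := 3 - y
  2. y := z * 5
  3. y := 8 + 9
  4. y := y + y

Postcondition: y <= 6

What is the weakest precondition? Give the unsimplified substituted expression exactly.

Answer: ( ( 8 + 9 ) + ( 8 + 9 ) ) <= 6

Derivation:
post: y <= 6
stmt 4: y := y + y  -- replace 1 occurrence(s) of y with (y + y)
  => ( y + y ) <= 6
stmt 3: y := 8 + 9  -- replace 2 occurrence(s) of y with (8 + 9)
  => ( ( 8 + 9 ) + ( 8 + 9 ) ) <= 6
stmt 2: y := z * 5  -- replace 0 occurrence(s) of y with (z * 5)
  => ( ( 8 + 9 ) + ( 8 + 9 ) ) <= 6
stmt 1: z := 3 - y  -- replace 0 occurrence(s) of z with (3 - y)
  => ( ( 8 + 9 ) + ( 8 + 9 ) ) <= 6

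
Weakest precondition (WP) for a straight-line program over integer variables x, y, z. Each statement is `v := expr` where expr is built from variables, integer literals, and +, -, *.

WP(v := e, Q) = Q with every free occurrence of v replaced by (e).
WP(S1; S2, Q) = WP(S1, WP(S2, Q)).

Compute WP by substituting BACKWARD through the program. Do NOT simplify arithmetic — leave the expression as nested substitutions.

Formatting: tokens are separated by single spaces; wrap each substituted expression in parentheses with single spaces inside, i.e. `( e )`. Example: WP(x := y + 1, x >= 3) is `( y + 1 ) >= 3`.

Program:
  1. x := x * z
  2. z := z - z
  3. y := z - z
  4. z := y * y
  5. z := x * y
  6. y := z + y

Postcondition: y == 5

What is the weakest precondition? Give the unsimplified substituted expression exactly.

Answer: ( ( ( x * z ) * ( ( z - z ) - ( z - z ) ) ) + ( ( z - z ) - ( z - z ) ) ) == 5

Derivation:
post: y == 5
stmt 6: y := z + y  -- replace 1 occurrence(s) of y with (z + y)
  => ( z + y ) == 5
stmt 5: z := x * y  -- replace 1 occurrence(s) of z with (x * y)
  => ( ( x * y ) + y ) == 5
stmt 4: z := y * y  -- replace 0 occurrence(s) of z with (y * y)
  => ( ( x * y ) + y ) == 5
stmt 3: y := z - z  -- replace 2 occurrence(s) of y with (z - z)
  => ( ( x * ( z - z ) ) + ( z - z ) ) == 5
stmt 2: z := z - z  -- replace 4 occurrence(s) of z with (z - z)
  => ( ( x * ( ( z - z ) - ( z - z ) ) ) + ( ( z - z ) - ( z - z ) ) ) == 5
stmt 1: x := x * z  -- replace 1 occurrence(s) of x with (x * z)
  => ( ( ( x * z ) * ( ( z - z ) - ( z - z ) ) ) + ( ( z - z ) - ( z - z ) ) ) == 5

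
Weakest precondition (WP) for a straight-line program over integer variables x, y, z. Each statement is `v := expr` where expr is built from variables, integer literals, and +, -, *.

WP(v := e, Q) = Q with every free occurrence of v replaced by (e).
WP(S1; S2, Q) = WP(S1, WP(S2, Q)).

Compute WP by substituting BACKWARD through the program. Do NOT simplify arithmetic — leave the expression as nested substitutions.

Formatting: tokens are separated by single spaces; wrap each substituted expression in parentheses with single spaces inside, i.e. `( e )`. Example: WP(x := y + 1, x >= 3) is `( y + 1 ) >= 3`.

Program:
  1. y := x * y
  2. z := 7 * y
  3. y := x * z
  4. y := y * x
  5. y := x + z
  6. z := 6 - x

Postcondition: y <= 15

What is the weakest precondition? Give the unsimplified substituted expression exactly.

Answer: ( x + ( 7 * ( x * y ) ) ) <= 15

Derivation:
post: y <= 15
stmt 6: z := 6 - x  -- replace 0 occurrence(s) of z with (6 - x)
  => y <= 15
stmt 5: y := x + z  -- replace 1 occurrence(s) of y with (x + z)
  => ( x + z ) <= 15
stmt 4: y := y * x  -- replace 0 occurrence(s) of y with (y * x)
  => ( x + z ) <= 15
stmt 3: y := x * z  -- replace 0 occurrence(s) of y with (x * z)
  => ( x + z ) <= 15
stmt 2: z := 7 * y  -- replace 1 occurrence(s) of z with (7 * y)
  => ( x + ( 7 * y ) ) <= 15
stmt 1: y := x * y  -- replace 1 occurrence(s) of y with (x * y)
  => ( x + ( 7 * ( x * y ) ) ) <= 15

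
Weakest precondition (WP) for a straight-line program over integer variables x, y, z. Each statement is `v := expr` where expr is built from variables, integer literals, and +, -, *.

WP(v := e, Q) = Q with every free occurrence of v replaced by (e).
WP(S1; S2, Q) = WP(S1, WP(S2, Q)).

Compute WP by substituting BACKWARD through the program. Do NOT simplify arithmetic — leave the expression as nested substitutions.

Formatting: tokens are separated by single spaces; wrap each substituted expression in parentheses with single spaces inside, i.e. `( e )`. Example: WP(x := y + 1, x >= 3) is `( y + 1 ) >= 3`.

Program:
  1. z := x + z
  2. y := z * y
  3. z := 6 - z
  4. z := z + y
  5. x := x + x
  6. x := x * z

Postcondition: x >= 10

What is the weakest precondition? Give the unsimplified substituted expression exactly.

post: x >= 10
stmt 6: x := x * z  -- replace 1 occurrence(s) of x with (x * z)
  => ( x * z ) >= 10
stmt 5: x := x + x  -- replace 1 occurrence(s) of x with (x + x)
  => ( ( x + x ) * z ) >= 10
stmt 4: z := z + y  -- replace 1 occurrence(s) of z with (z + y)
  => ( ( x + x ) * ( z + y ) ) >= 10
stmt 3: z := 6 - z  -- replace 1 occurrence(s) of z with (6 - z)
  => ( ( x + x ) * ( ( 6 - z ) + y ) ) >= 10
stmt 2: y := z * y  -- replace 1 occurrence(s) of y with (z * y)
  => ( ( x + x ) * ( ( 6 - z ) + ( z * y ) ) ) >= 10
stmt 1: z := x + z  -- replace 2 occurrence(s) of z with (x + z)
  => ( ( x + x ) * ( ( 6 - ( x + z ) ) + ( ( x + z ) * y ) ) ) >= 10

Answer: ( ( x + x ) * ( ( 6 - ( x + z ) ) + ( ( x + z ) * y ) ) ) >= 10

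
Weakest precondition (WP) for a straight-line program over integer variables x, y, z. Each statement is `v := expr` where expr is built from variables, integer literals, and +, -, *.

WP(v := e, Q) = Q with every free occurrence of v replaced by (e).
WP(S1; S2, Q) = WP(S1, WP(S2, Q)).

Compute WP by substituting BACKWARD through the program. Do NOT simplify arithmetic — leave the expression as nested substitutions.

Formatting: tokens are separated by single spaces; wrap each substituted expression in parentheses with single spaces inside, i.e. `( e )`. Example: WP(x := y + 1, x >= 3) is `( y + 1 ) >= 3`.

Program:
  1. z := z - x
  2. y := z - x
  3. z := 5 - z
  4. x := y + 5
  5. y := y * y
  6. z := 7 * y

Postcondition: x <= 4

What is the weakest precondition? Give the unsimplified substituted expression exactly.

Answer: ( ( ( z - x ) - x ) + 5 ) <= 4

Derivation:
post: x <= 4
stmt 6: z := 7 * y  -- replace 0 occurrence(s) of z with (7 * y)
  => x <= 4
stmt 5: y := y * y  -- replace 0 occurrence(s) of y with (y * y)
  => x <= 4
stmt 4: x := y + 5  -- replace 1 occurrence(s) of x with (y + 5)
  => ( y + 5 ) <= 4
stmt 3: z := 5 - z  -- replace 0 occurrence(s) of z with (5 - z)
  => ( y + 5 ) <= 4
stmt 2: y := z - x  -- replace 1 occurrence(s) of y with (z - x)
  => ( ( z - x ) + 5 ) <= 4
stmt 1: z := z - x  -- replace 1 occurrence(s) of z with (z - x)
  => ( ( ( z - x ) - x ) + 5 ) <= 4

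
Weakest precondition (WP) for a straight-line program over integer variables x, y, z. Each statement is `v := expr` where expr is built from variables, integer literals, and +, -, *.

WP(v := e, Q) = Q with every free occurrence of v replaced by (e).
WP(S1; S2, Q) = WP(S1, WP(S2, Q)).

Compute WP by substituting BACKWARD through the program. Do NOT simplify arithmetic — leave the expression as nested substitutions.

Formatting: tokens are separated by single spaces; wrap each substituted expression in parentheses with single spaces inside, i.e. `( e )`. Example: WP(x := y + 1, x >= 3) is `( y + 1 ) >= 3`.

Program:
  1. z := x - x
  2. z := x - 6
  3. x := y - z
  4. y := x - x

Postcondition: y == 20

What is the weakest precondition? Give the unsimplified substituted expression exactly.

Answer: ( ( y - ( x - 6 ) ) - ( y - ( x - 6 ) ) ) == 20

Derivation:
post: y == 20
stmt 4: y := x - x  -- replace 1 occurrence(s) of y with (x - x)
  => ( x - x ) == 20
stmt 3: x := y - z  -- replace 2 occurrence(s) of x with (y - z)
  => ( ( y - z ) - ( y - z ) ) == 20
stmt 2: z := x - 6  -- replace 2 occurrence(s) of z with (x - 6)
  => ( ( y - ( x - 6 ) ) - ( y - ( x - 6 ) ) ) == 20
stmt 1: z := x - x  -- replace 0 occurrence(s) of z with (x - x)
  => ( ( y - ( x - 6 ) ) - ( y - ( x - 6 ) ) ) == 20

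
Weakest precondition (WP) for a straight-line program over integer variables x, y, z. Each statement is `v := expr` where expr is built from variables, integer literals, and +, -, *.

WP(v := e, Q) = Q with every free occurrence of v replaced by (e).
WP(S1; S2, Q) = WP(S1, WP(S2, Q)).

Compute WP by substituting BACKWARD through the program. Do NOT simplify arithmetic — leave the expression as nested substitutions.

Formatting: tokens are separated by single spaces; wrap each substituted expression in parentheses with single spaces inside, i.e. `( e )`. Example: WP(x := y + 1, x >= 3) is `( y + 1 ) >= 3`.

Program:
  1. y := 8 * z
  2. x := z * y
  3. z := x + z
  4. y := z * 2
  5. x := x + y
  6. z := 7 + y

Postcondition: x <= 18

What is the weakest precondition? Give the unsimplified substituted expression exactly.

Answer: ( ( z * ( 8 * z ) ) + ( ( ( z * ( 8 * z ) ) + z ) * 2 ) ) <= 18

Derivation:
post: x <= 18
stmt 6: z := 7 + y  -- replace 0 occurrence(s) of z with (7 + y)
  => x <= 18
stmt 5: x := x + y  -- replace 1 occurrence(s) of x with (x + y)
  => ( x + y ) <= 18
stmt 4: y := z * 2  -- replace 1 occurrence(s) of y with (z * 2)
  => ( x + ( z * 2 ) ) <= 18
stmt 3: z := x + z  -- replace 1 occurrence(s) of z with (x + z)
  => ( x + ( ( x + z ) * 2 ) ) <= 18
stmt 2: x := z * y  -- replace 2 occurrence(s) of x with (z * y)
  => ( ( z * y ) + ( ( ( z * y ) + z ) * 2 ) ) <= 18
stmt 1: y := 8 * z  -- replace 2 occurrence(s) of y with (8 * z)
  => ( ( z * ( 8 * z ) ) + ( ( ( z * ( 8 * z ) ) + z ) * 2 ) ) <= 18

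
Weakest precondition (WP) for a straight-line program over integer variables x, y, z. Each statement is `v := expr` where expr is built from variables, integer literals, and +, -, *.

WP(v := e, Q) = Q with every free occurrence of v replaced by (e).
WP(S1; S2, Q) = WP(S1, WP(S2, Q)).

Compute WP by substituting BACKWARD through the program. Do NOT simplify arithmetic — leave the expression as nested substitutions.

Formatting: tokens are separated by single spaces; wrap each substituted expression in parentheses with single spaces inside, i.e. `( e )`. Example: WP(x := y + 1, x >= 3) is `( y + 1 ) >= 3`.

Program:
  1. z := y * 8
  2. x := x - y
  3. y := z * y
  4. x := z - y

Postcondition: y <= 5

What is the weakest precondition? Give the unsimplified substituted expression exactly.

post: y <= 5
stmt 4: x := z - y  -- replace 0 occurrence(s) of x with (z - y)
  => y <= 5
stmt 3: y := z * y  -- replace 1 occurrence(s) of y with (z * y)
  => ( z * y ) <= 5
stmt 2: x := x - y  -- replace 0 occurrence(s) of x with (x - y)
  => ( z * y ) <= 5
stmt 1: z := y * 8  -- replace 1 occurrence(s) of z with (y * 8)
  => ( ( y * 8 ) * y ) <= 5

Answer: ( ( y * 8 ) * y ) <= 5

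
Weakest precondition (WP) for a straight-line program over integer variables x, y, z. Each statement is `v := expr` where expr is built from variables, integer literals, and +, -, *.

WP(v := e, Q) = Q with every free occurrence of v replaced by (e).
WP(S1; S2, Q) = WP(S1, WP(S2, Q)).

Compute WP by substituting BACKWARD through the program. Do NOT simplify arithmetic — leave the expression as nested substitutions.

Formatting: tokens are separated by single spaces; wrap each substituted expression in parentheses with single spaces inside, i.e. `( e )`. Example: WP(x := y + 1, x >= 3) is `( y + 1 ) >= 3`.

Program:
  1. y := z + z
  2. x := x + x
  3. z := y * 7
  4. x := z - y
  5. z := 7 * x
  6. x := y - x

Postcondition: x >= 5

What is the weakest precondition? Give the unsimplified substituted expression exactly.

Answer: ( ( z + z ) - ( ( ( z + z ) * 7 ) - ( z + z ) ) ) >= 5

Derivation:
post: x >= 5
stmt 6: x := y - x  -- replace 1 occurrence(s) of x with (y - x)
  => ( y - x ) >= 5
stmt 5: z := 7 * x  -- replace 0 occurrence(s) of z with (7 * x)
  => ( y - x ) >= 5
stmt 4: x := z - y  -- replace 1 occurrence(s) of x with (z - y)
  => ( y - ( z - y ) ) >= 5
stmt 3: z := y * 7  -- replace 1 occurrence(s) of z with (y * 7)
  => ( y - ( ( y * 7 ) - y ) ) >= 5
stmt 2: x := x + x  -- replace 0 occurrence(s) of x with (x + x)
  => ( y - ( ( y * 7 ) - y ) ) >= 5
stmt 1: y := z + z  -- replace 3 occurrence(s) of y with (z + z)
  => ( ( z + z ) - ( ( ( z + z ) * 7 ) - ( z + z ) ) ) >= 5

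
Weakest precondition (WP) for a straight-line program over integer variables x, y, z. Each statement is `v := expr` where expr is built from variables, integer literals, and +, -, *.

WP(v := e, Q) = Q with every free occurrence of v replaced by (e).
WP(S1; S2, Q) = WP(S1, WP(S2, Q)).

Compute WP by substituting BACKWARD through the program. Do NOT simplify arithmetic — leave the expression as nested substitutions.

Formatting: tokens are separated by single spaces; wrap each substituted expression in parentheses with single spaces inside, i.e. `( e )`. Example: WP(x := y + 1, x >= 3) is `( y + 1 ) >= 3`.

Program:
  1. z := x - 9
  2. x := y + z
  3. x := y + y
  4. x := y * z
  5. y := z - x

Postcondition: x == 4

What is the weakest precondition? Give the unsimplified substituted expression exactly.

Answer: ( y * ( x - 9 ) ) == 4

Derivation:
post: x == 4
stmt 5: y := z - x  -- replace 0 occurrence(s) of y with (z - x)
  => x == 4
stmt 4: x := y * z  -- replace 1 occurrence(s) of x with (y * z)
  => ( y * z ) == 4
stmt 3: x := y + y  -- replace 0 occurrence(s) of x with (y + y)
  => ( y * z ) == 4
stmt 2: x := y + z  -- replace 0 occurrence(s) of x with (y + z)
  => ( y * z ) == 4
stmt 1: z := x - 9  -- replace 1 occurrence(s) of z with (x - 9)
  => ( y * ( x - 9 ) ) == 4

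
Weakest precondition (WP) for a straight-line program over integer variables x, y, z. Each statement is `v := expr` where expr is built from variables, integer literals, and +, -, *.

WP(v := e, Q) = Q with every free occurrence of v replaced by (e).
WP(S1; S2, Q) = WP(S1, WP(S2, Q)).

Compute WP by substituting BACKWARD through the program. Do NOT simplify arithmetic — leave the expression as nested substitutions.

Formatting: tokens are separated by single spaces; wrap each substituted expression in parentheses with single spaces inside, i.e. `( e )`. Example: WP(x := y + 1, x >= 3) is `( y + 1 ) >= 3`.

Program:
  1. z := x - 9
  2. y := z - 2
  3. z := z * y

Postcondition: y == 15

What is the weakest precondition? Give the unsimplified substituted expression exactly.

Answer: ( ( x - 9 ) - 2 ) == 15

Derivation:
post: y == 15
stmt 3: z := z * y  -- replace 0 occurrence(s) of z with (z * y)
  => y == 15
stmt 2: y := z - 2  -- replace 1 occurrence(s) of y with (z - 2)
  => ( z - 2 ) == 15
stmt 1: z := x - 9  -- replace 1 occurrence(s) of z with (x - 9)
  => ( ( x - 9 ) - 2 ) == 15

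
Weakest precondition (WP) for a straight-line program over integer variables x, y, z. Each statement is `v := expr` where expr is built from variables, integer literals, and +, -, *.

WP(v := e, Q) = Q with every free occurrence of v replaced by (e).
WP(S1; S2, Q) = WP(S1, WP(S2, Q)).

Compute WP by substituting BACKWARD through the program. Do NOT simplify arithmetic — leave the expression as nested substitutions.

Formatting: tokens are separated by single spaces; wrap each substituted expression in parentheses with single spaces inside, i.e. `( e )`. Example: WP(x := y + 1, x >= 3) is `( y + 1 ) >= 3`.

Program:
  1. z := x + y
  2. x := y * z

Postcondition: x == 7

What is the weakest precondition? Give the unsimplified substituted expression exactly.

post: x == 7
stmt 2: x := y * z  -- replace 1 occurrence(s) of x with (y * z)
  => ( y * z ) == 7
stmt 1: z := x + y  -- replace 1 occurrence(s) of z with (x + y)
  => ( y * ( x + y ) ) == 7

Answer: ( y * ( x + y ) ) == 7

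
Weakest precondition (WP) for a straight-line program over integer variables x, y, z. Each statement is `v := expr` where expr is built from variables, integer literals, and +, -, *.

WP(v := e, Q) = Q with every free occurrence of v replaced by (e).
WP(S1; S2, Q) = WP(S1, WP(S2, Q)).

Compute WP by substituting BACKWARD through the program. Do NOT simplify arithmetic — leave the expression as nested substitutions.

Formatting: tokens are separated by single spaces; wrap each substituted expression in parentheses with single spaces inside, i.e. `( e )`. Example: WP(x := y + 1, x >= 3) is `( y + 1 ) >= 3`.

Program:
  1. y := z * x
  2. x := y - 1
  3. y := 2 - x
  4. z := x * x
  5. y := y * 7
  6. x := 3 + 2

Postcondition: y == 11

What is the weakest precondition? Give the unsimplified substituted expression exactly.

Answer: ( ( 2 - ( ( z * x ) - 1 ) ) * 7 ) == 11

Derivation:
post: y == 11
stmt 6: x := 3 + 2  -- replace 0 occurrence(s) of x with (3 + 2)
  => y == 11
stmt 5: y := y * 7  -- replace 1 occurrence(s) of y with (y * 7)
  => ( y * 7 ) == 11
stmt 4: z := x * x  -- replace 0 occurrence(s) of z with (x * x)
  => ( y * 7 ) == 11
stmt 3: y := 2 - x  -- replace 1 occurrence(s) of y with (2 - x)
  => ( ( 2 - x ) * 7 ) == 11
stmt 2: x := y - 1  -- replace 1 occurrence(s) of x with (y - 1)
  => ( ( 2 - ( y - 1 ) ) * 7 ) == 11
stmt 1: y := z * x  -- replace 1 occurrence(s) of y with (z * x)
  => ( ( 2 - ( ( z * x ) - 1 ) ) * 7 ) == 11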